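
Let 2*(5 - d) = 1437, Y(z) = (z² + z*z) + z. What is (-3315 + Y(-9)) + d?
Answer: -7751/2 ≈ -3875.5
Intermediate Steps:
Y(z) = z + 2*z² (Y(z) = (z² + z²) + z = 2*z² + z = z + 2*z²)
d = -1427/2 (d = 5 - ½*1437 = 5 - 1437/2 = -1427/2 ≈ -713.50)
(-3315 + Y(-9)) + d = (-3315 - 9*(1 + 2*(-9))) - 1427/2 = (-3315 - 9*(1 - 18)) - 1427/2 = (-3315 - 9*(-17)) - 1427/2 = (-3315 + 153) - 1427/2 = -3162 - 1427/2 = -7751/2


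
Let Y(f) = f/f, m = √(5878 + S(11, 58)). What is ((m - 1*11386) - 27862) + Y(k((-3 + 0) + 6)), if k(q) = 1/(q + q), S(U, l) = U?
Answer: -39247 + √5889 ≈ -39170.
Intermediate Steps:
k(q) = 1/(2*q)
m = √5889 (m = √(5878 + 11) = √5889 ≈ 76.740)
Y(f) = 1
((m - 1*11386) - 27862) + Y(k((-3 + 0) + 6)) = ((√5889 - 1*11386) - 27862) + 1 = ((√5889 - 11386) - 27862) + 1 = ((-11386 + √5889) - 27862) + 1 = (-39248 + √5889) + 1 = -39247 + √5889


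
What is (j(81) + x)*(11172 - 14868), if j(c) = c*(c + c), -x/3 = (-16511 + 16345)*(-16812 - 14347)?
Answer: 57303005760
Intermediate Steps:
x = -15517182 (x = -3*(-16511 + 16345)*(-16812 - 14347) = -(-498)*(-31159) = -3*5172394 = -15517182)
j(c) = 2*c**2 (j(c) = c*(2*c) = 2*c**2)
(j(81) + x)*(11172 - 14868) = (2*81**2 - 15517182)*(11172 - 14868) = (2*6561 - 15517182)*(-3696) = (13122 - 15517182)*(-3696) = -15504060*(-3696) = 57303005760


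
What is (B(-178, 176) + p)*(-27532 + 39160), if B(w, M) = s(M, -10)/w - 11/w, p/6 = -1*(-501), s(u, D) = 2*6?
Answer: 3110879538/89 ≈ 3.4954e+7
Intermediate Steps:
s(u, D) = 12
p = 3006 (p = 6*(-1*(-501)) = 6*501 = 3006)
B(w, M) = 1/w (B(w, M) = 12/w - 11/w = 1/w)
(B(-178, 176) + p)*(-27532 + 39160) = (1/(-178) + 3006)*(-27532 + 39160) = (-1/178 + 3006)*11628 = (535067/178)*11628 = 3110879538/89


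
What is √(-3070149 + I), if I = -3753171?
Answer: 2*I*√1705830 ≈ 2612.1*I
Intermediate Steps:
√(-3070149 + I) = √(-3070149 - 3753171) = √(-6823320) = 2*I*√1705830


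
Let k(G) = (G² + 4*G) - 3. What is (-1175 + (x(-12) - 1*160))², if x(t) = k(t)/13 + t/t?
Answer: 297528001/169 ≈ 1.7605e+6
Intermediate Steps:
k(G) = -3 + G² + 4*G
x(t) = 10/13 + t²/13 + 4*t/13 (x(t) = (-3 + t² + 4*t)/13 + t/t = (-3 + t² + 4*t)*(1/13) + 1 = (-3/13 + t²/13 + 4*t/13) + 1 = 10/13 + t²/13 + 4*t/13)
(-1175 + (x(-12) - 1*160))² = (-1175 + ((10/13 + (1/13)*(-12)² + (4/13)*(-12)) - 1*160))² = (-1175 + ((10/13 + (1/13)*144 - 48/13) - 160))² = (-1175 + ((10/13 + 144/13 - 48/13) - 160))² = (-1175 + (106/13 - 160))² = (-1175 - 1974/13)² = (-17249/13)² = 297528001/169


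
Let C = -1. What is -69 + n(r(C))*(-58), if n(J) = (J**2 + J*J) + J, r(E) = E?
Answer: -127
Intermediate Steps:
n(J) = J + 2*J**2 (n(J) = (J**2 + J**2) + J = 2*J**2 + J = J + 2*J**2)
-69 + n(r(C))*(-58) = -69 - (1 + 2*(-1))*(-58) = -69 - (1 - 2)*(-58) = -69 - 1*(-1)*(-58) = -69 + 1*(-58) = -69 - 58 = -127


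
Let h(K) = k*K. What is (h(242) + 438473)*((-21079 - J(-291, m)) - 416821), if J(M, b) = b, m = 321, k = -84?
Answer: -183239920045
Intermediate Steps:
h(K) = -84*K
(h(242) + 438473)*((-21079 - J(-291, m)) - 416821) = (-84*242 + 438473)*((-21079 - 1*321) - 416821) = (-20328 + 438473)*((-21079 - 321) - 416821) = 418145*(-21400 - 416821) = 418145*(-438221) = -183239920045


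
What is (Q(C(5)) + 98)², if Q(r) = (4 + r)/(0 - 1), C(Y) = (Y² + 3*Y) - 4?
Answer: 3364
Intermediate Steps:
C(Y) = -4 + Y² + 3*Y
Q(r) = -4 - r (Q(r) = (4 + r)/(-1) = (4 + r)*(-1) = -4 - r)
(Q(C(5)) + 98)² = ((-4 - (-4 + 5² + 3*5)) + 98)² = ((-4 - (-4 + 25 + 15)) + 98)² = ((-4 - 1*36) + 98)² = ((-4 - 36) + 98)² = (-40 + 98)² = 58² = 3364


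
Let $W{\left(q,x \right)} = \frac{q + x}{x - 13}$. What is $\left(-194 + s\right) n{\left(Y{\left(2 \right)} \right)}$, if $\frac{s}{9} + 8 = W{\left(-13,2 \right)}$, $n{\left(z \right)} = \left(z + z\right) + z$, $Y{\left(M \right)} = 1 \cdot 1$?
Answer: $-771$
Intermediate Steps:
$W{\left(q,x \right)} = \frac{q + x}{-13 + x}$
$Y{\left(M \right)} = 1$
$n{\left(z \right)} = 3 z$ ($n{\left(z \right)} = 2 z + z = 3 z$)
$s = -63$ ($s = -72 + 9 \frac{-13 + 2}{-13 + 2} = -72 + 9 \frac{1}{-11} \left(-11\right) = -72 + 9 \left(\left(- \frac{1}{11}\right) \left(-11\right)\right) = -72 + 9 \cdot 1 = -72 + 9 = -63$)
$\left(-194 + s\right) n{\left(Y{\left(2 \right)} \right)} = \left(-194 - 63\right) 3 \cdot 1 = \left(-257\right) 3 = -771$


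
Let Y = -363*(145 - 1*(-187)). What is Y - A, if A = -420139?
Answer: 299623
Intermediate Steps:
Y = -120516 (Y = -363*(145 + 187) = -363*332 = -120516)
Y - A = -120516 - 1*(-420139) = -120516 + 420139 = 299623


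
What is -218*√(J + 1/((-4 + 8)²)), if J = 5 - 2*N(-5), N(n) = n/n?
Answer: -763/2 ≈ -381.50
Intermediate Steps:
N(n) = 1
J = 3 (J = 5 - 2*1 = 5 - 2 = 3)
-218*√(J + 1/((-4 + 8)²)) = -218*√(3 + 1/((-4 + 8)²)) = -218*√(3 + 1/(4²)) = -218*√(3 + 1/16) = -218*√(49/16) = -218*7/4 = -763/2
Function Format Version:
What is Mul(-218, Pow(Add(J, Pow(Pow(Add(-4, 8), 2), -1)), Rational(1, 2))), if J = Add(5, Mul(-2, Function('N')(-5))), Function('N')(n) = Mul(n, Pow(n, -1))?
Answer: Rational(-763, 2) ≈ -381.50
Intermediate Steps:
Function('N')(n) = 1
J = 3 (J = Add(5, Mul(-2, 1)) = Add(5, -2) = 3)
Mul(-218, Pow(Add(J, Pow(Pow(Add(-4, 8), 2), -1)), Rational(1, 2))) = Mul(-218, Pow(Add(3, Pow(Pow(Add(-4, 8), 2), -1)), Rational(1, 2))) = Mul(-218, Pow(Add(3, Pow(Pow(4, 2), -1)), Rational(1, 2))) = Mul(-218, Pow(Add(3, Pow(16, -1)), Rational(1, 2))) = Mul(-218, Pow(Add(3, Rational(1, 16)), Rational(1, 2))) = Mul(-218, Pow(Rational(49, 16), Rational(1, 2))) = Mul(-218, Rational(7, 4)) = Rational(-763, 2)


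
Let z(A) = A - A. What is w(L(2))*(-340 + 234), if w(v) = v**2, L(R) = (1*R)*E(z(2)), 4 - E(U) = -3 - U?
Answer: -20776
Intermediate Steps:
z(A) = 0
E(U) = 7 + U (E(U) = 4 - (-3 - U) = 4 + (3 + U) = 7 + U)
L(R) = 7*R (L(R) = (1*R)*(7 + 0) = R*7 = 7*R)
w(L(2))*(-340 + 234) = (7*2)**2*(-340 + 234) = 14**2*(-106) = 196*(-106) = -20776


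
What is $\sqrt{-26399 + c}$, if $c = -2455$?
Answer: $3 i \sqrt{3206} \approx 169.86 i$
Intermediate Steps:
$\sqrt{-26399 + c} = \sqrt{-26399 - 2455} = \sqrt{-28854} = 3 i \sqrt{3206}$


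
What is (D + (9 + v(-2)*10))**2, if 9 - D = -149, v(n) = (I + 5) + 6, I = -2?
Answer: 66049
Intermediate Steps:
v(n) = 9 (v(n) = (-2 + 5) + 6 = 3 + 6 = 9)
D = 158 (D = 9 - 1*(-149) = 9 + 149 = 158)
(D + (9 + v(-2)*10))**2 = (158 + (9 + 9*10))**2 = (158 + (9 + 90))**2 = (158 + 99)**2 = 257**2 = 66049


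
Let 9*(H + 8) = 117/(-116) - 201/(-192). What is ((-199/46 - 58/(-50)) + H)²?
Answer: 11493385232740849/92252183040000 ≈ 124.59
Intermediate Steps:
H = -133561/16704 (H = -8 + (117/(-116) - 201/(-192))/9 = -8 + (117*(-1/116) - 201*(-1/192))/9 = -8 + (-117/116 + 67/64)/9 = -8 + (⅑)*(71/1856) = -8 + 71/16704 = -133561/16704 ≈ -7.9958)
((-199/46 - 58/(-50)) + H)² = ((-199/46 - 58/(-50)) - 133561/16704)² = ((-199*1/46 - 58*(-1/50)) - 133561/16704)² = ((-199/46 + 29/25) - 133561/16704)² = (-3641/1150 - 133561/16704)² = (-107207207/9604800)² = 11493385232740849/92252183040000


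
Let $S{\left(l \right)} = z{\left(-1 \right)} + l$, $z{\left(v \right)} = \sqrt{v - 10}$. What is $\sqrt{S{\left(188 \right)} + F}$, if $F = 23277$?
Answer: $\sqrt{23465 + i \sqrt{11}} \approx 153.18 + 0.011 i$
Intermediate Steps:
$z{\left(v \right)} = \sqrt{-10 + v}$
$S{\left(l \right)} = l + i \sqrt{11}$ ($S{\left(l \right)} = \sqrt{-10 - 1} + l = \sqrt{-11} + l = i \sqrt{11} + l = l + i \sqrt{11}$)
$\sqrt{S{\left(188 \right)} + F} = \sqrt{\left(188 + i \sqrt{11}\right) + 23277} = \sqrt{23465 + i \sqrt{11}}$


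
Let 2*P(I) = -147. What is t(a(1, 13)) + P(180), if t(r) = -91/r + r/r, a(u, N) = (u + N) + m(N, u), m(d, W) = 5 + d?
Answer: -2411/32 ≈ -75.344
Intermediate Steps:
P(I) = -147/2 (P(I) = (½)*(-147) = -147/2)
a(u, N) = 5 + u + 2*N (a(u, N) = (u + N) + (5 + N) = (N + u) + (5 + N) = 5 + u + 2*N)
t(r) = 1 - 91/r (t(r) = -91/r + 1 = 1 - 91/r)
t(a(1, 13)) + P(180) = (-91 + (5 + 1 + 2*13))/(5 + 1 + 2*13) - 147/2 = (-91 + (5 + 1 + 26))/(5 + 1 + 26) - 147/2 = (-91 + 32)/32 - 147/2 = (1/32)*(-59) - 147/2 = -59/32 - 147/2 = -2411/32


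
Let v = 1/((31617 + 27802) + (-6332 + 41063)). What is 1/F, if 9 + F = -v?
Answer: -94150/847351 ≈ -0.11111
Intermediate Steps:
v = 1/94150 (v = 1/(59419 + 34731) = 1/94150 ≈ 1.0621e-5)
F = -847351/94150 (F = -9 - 1*1/94150 = -9 - 1/94150 = -847351/94150 ≈ -9.0000)
1/F = 1/(-847351/94150) = -94150/847351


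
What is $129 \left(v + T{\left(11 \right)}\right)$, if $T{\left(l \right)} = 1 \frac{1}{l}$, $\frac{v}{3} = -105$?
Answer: $- \frac{446856}{11} \approx -40623.0$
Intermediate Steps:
$v = -315$ ($v = 3 \left(-105\right) = -315$)
$T{\left(l \right)} = \frac{1}{l}$
$129 \left(v + T{\left(11 \right)}\right) = 129 \left(-315 + \frac{1}{11}\right) = 129 \left(- \frac{3464}{11}\right) = - \frac{446856}{11}$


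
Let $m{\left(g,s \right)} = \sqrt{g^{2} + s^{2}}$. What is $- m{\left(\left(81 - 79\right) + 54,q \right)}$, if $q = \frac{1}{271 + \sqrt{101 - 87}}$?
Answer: $- \frac{\sqrt{16907820369199 - 542 \sqrt{14}}}{73427} \approx -56.0$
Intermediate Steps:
$q = \frac{1}{271 + \sqrt{14}} \approx 0.0036398$
$- m{\left(\left(81 - 79\right) + 54,q \right)} = - \sqrt{\left(\left(81 - 79\right) + 54\right)^{2} + \left(\frac{271}{73427} - \frac{\sqrt{14}}{73427}\right)^{2}} = - \sqrt{\left(2 + 54\right)^{2} + \left(\frac{271}{73427} - \frac{\sqrt{14}}{73427}\right)^{2}} = - \sqrt{56^{2} + \left(\frac{271}{73427} - \frac{\sqrt{14}}{73427}\right)^{2}} = - \sqrt{3136 + \left(\frac{271}{73427} - \frac{\sqrt{14}}{73427}\right)^{2}}$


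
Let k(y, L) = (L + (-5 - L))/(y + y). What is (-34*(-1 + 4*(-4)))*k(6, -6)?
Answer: -1445/6 ≈ -240.83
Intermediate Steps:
k(y, L) = -5/(2*y) (k(y, L) = -5*1/(2*y) = -5/(2*y))
(-34*(-1 + 4*(-4)))*k(6, -6) = (-34*(-1 + 4*(-4)))*(-5/2/6) = (-34*(-1 - 16))*(-5/2*1/6) = -34*(-17)*(-5/12) = 578*(-5/12) = -1445/6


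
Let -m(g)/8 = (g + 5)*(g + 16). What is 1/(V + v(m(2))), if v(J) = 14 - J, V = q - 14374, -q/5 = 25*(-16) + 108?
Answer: -1/11892 ≈ -8.4090e-5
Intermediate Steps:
q = 1460 (q = -5*(25*(-16) + 108) = -5*(-400 + 108) = -5*(-292) = 1460)
V = -12914 (V = 1460 - 14374 = -12914)
m(g) = -8*(5 + g)*(16 + g) (m(g) = -8*(g + 5)*(g + 16) = -8*(5 + g)*(16 + g))
1/(V + v(m(2))) = 1/(-12914 + (14 - (-640 - 168*2 - 8*2²))) = 1/(-12914 + (14 - (-640 - 336 - 8*4))) = 1/(-12914 + (14 - (-640 - 336 - 32))) = 1/(-12914 + (14 - 1*(-1008))) = 1/(-12914 + (14 + 1008)) = 1/(-12914 + 1022) = 1/(-11892) = -1/11892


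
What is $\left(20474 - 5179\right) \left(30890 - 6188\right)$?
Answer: $377817090$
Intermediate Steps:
$\left(20474 - 5179\right) \left(30890 - 6188\right) = 15295 \cdot 24702 = 377817090$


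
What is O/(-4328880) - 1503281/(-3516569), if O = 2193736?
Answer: -8874271739/111932391270 ≈ -0.079282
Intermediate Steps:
O/(-4328880) - 1503281/(-3516569) = 2193736/(-4328880) - 1503281/(-3516569) = 2193736*(-1/4328880) - 1503281*(-1/3516569) = -274217/541110 + 1503281/3516569 = -8874271739/111932391270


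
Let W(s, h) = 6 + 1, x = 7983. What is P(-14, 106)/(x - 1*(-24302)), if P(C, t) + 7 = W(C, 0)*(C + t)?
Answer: 637/32285 ≈ 0.019731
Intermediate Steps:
W(s, h) = 7
P(C, t) = -7 + 7*C + 7*t (P(C, t) = -7 + 7*(C + t) = -7 + (7*C + 7*t) = -7 + 7*C + 7*t)
P(-14, 106)/(x - 1*(-24302)) = (-7 + 7*(-14) + 7*106)/(7983 - 1*(-24302)) = (-7 - 98 + 742)/(7983 + 24302) = 637/32285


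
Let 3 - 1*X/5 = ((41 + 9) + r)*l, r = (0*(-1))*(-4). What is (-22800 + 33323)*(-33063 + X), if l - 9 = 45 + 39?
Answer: -592423854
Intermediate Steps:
r = 0 (r = 0*(-4) = 0)
l = 93 (l = 9 + (45 + 39) = 9 + 84 = 93)
X = -23235 (X = 15 - 5*((41 + 9) + 0)*93 = 15 - 5*(50 + 0)*93 = 15 - 250*93 = 15 - 5*4650 = 15 - 23250 = -23235)
(-22800 + 33323)*(-33063 + X) = (-22800 + 33323)*(-33063 - 23235) = 10523*(-56298) = -592423854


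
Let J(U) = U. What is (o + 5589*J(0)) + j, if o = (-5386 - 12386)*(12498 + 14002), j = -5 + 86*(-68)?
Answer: -470963853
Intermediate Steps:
j = -5853 (j = -5 - 5848 = -5853)
o = -470958000 (o = -17772*26500 = -470958000)
(o + 5589*J(0)) + j = (-470958000 + 5589*0) - 5853 = (-470958000 + 0) - 5853 = -470958000 - 5853 = -470963853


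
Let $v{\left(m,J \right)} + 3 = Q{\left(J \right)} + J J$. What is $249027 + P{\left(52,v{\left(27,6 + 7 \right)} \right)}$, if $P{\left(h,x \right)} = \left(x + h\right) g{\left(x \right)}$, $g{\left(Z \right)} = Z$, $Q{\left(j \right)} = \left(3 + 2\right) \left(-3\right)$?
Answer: $279680$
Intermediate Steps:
$Q{\left(j \right)} = -15$ ($Q{\left(j \right)} = 5 \left(-3\right) = -15$)
$v{\left(m,J \right)} = -18 + J^{2}$ ($v{\left(m,J \right)} = -3 + \left(-15 + J J\right) = -3 + \left(-15 + J^{2}\right) = -18 + J^{2}$)
$P{\left(h,x \right)} = x \left(h + x\right)$ ($P{\left(h,x \right)} = \left(x + h\right) x = \left(h + x\right) x = x \left(h + x\right)$)
$249027 + P{\left(52,v{\left(27,6 + 7 \right)} \right)} = 249027 + \left(-18 + \left(6 + 7\right)^{2}\right) \left(52 - \left(18 - \left(6 + 7\right)^{2}\right)\right) = 249027 + \left(-18 + 13^{2}\right) \left(52 - \left(18 - 13^{2}\right)\right) = 249027 + \left(-18 + 169\right) \left(52 + \left(-18 + 169\right)\right) = 249027 + 151 \left(52 + 151\right) = 249027 + 151 \cdot 203 = 249027 + 30653 = 279680$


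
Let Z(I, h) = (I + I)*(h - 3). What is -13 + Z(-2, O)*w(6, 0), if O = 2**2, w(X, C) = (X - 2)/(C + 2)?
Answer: -21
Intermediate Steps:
w(X, C) = (-2 + X)/(2 + C)
O = 4
Z(I, h) = 2*I*(-3 + h) (Z(I, h) = (2*I)*(-3 + h) = 2*I*(-3 + h))
-13 + Z(-2, O)*w(6, 0) = -13 + (2*(-2)*(-3 + 4))*((-2 + 6)/(2 + 0)) = -13 + (2*(-2)*1)*(4/2) = -13 - 2*4 = -13 - 4*2 = -13 - 8 = -21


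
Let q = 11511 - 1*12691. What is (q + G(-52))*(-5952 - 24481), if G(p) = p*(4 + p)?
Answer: -40049828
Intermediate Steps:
q = -1180 (q = 11511 - 12691 = -1180)
(q + G(-52))*(-5952 - 24481) = (-1180 - 52*(4 - 52))*(-5952 - 24481) = (-1180 - 52*(-48))*(-30433) = (-1180 + 2496)*(-30433) = 1316*(-30433) = -40049828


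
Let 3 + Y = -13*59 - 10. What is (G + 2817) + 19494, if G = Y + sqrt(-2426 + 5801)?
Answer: 21531 + 15*sqrt(15) ≈ 21589.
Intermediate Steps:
Y = -780 (Y = -3 + (-13*59 - 10) = -3 + (-767 - 10) = -3 - 777 = -780)
G = -780 + 15*sqrt(15) (G = -780 + sqrt(-2426 + 5801) = -780 + sqrt(3375) = -780 + 15*sqrt(15) ≈ -721.91)
(G + 2817) + 19494 = ((-780 + 15*sqrt(15)) + 2817) + 19494 = (2037 + 15*sqrt(15)) + 19494 = 21531 + 15*sqrt(15)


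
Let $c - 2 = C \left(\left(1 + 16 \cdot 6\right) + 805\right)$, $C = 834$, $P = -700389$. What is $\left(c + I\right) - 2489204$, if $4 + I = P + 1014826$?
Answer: $-1422501$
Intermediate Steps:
$I = 314433$ ($I = -4 + \left(-700389 + 1014826\right) = -4 + 314437 = 314433$)
$c = 752270$ ($c = 2 + 834 \left(\left(1 + 16 \cdot 6\right) + 805\right) = 2 + 834 \left(\left(1 + 96\right) + 805\right) = 2 + 834 \left(97 + 805\right) = 2 + 834 \cdot 902 = 2 + 752268 = 752270$)
$\left(c + I\right) - 2489204 = \left(752270 + 314433\right) - 2489204 = 1066703 - 2489204 = -1422501$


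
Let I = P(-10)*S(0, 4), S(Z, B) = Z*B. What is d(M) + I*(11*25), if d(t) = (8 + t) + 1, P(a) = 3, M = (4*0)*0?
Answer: 9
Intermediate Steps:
S(Z, B) = B*Z
M = 0 (M = 0*0 = 0)
d(t) = 9 + t
I = 0 (I = 3*(4*0) = 3*0 = 0)
d(M) + I*(11*25) = (9 + 0) + 0*(11*25) = 9 + 0*275 = 9 + 0 = 9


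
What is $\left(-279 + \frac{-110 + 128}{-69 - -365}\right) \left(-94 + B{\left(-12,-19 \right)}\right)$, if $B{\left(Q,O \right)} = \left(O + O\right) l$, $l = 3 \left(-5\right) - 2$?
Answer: $- \frac{5697054}{37} \approx -1.5397 \cdot 10^{5}$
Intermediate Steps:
$l = -17$ ($l = -15 - 2 = -17$)
$B{\left(Q,O \right)} = - 34 O$ ($B{\left(Q,O \right)} = \left(O + O\right) \left(-17\right) = 2 O \left(-17\right) = - 34 O$)
$\left(-279 + \frac{-110 + 128}{-69 - -365}\right) \left(-94 + B{\left(-12,-19 \right)}\right) = \left(-279 + \frac{-110 + 128}{-69 - -365}\right) \left(-94 - -646\right) = \left(-279 + \frac{18}{-69 + 365}\right) \left(-94 + 646\right) = \left(-279 + \frac{18}{296}\right) 552 = \left(-279 + 18 \cdot \frac{1}{296}\right) 552 = \left(-279 + \frac{9}{148}\right) 552 = \left(- \frac{41283}{148}\right) 552 = - \frac{5697054}{37}$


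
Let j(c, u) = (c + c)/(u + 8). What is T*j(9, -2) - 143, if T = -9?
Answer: -170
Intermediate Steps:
j(c, u) = 2*c/(8 + u) (j(c, u) = (2*c)/(8 + u) = 2*c/(8 + u))
T*j(9, -2) - 143 = -18*9/(8 - 2) - 143 = -18*9/6 - 143 = -9*3 - 143 = -27 - 143 = -170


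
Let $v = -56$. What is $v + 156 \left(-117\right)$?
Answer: $-18308$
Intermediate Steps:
$v + 156 \left(-117\right) = -56 + 156 \left(-117\right) = -56 - 18252 = -18308$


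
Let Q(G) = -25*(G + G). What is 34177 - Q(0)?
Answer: 34177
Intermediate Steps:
Q(G) = -50*G
34177 - Q(0) = 34177 - (-50)*0 = 34177 - 1*0 = 34177 + 0 = 34177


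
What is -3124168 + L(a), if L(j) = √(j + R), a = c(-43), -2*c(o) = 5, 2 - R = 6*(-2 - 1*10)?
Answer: -3124168 + √286/2 ≈ -3.1242e+6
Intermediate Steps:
R = 74 (R = 2 - 6*(-2 - 1*10) = 2 - 6*(-2 - 10) = 2 - 6*(-12) = 2 - 1*(-72) = 2 + 72 = 74)
c(o) = -5/2 (c(o) = -½*5 = -5/2)
a = -5/2 ≈ -2.5000
L(j) = √(74 + j) (L(j) = √(j + 74) = √(74 + j))
-3124168 + L(a) = -3124168 + √(74 - 5/2) = -3124168 + √(143/2) = -3124168 + √286/2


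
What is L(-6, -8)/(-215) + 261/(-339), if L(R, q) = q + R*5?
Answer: -14411/24295 ≈ -0.59317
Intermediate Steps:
L(R, q) = q + 5*R
L(-6, -8)/(-215) + 261/(-339) = (-8 + 5*(-6))/(-215) + 261/(-339) = (-8 - 30)*(-1/215) + 261*(-1/339) = -38*(-1/215) - 87/113 = 38/215 - 87/113 = -14411/24295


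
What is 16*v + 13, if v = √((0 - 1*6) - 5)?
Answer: 13 + 16*I*√11 ≈ 13.0 + 53.066*I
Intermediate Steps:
v = I*√11 (v = √((0 - 6) - 5) = √(-6 - 5) = √(-11) = I*√11 ≈ 3.3166*I)
16*v + 13 = 16*(I*√11) + 13 = 16*I*√11 + 13 = 13 + 16*I*√11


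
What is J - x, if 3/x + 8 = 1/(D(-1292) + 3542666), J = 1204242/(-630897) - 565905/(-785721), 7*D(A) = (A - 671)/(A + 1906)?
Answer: -5458210118383623132291/6709201720509439254206 ≈ -0.81354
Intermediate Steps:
D(A) = (-671 + A)/(7*(1906 + A)) (D(A) = ((A - 671)/(A + 1906))/7 = ((-671 + A)/(1906 + A))/7 = (-671 + A)/(7*(1906 + A)))
J = -65463384633/55078780193 (J = 1204242*(-1/630897) - 565905*(-1/785721) = -401414/210299 + 188635/261907 = -65463384633/55078780193 ≈ -1.1885)
x = -45679129515/121811007742 (x = 3/(-8 + 1/((-671 - 1292)/(7*(1906 - 1292)) + 3542666)) = 3/(-8 + 1/((⅐)*(-1963)/614 + 3542666)) = 3/(-8 + 1/((⅐)*(1/614)*(-1963) + 3542666)) = 3/(-8 + 1/(-1963/4298 + 3542666)) = 3/(-8 + 1/(15226376505/4298)) = 3/(-8 + 4298/15226376505) = 3/(-121811007742/15226376505) = 3*(-15226376505/121811007742) = -45679129515/121811007742 ≈ -0.37500)
J - x = -65463384633/55078780193 - 1*(-45679129515/121811007742) = -65463384633/55078780193 + 45679129515/121811007742 = -5458210118383623132291/6709201720509439254206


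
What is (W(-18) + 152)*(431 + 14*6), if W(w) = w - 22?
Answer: 57680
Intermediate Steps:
W(w) = -22 + w
(W(-18) + 152)*(431 + 14*6) = ((-22 - 18) + 152)*(431 + 14*6) = (-40 + 152)*(431 + 84) = 112*515 = 57680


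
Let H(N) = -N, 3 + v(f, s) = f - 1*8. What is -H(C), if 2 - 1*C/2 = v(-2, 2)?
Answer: 30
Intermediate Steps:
v(f, s) = -11 + f (v(f, s) = -3 + (f - 1*8) = -3 + (f - 8) = -3 + (-8 + f) = -11 + f)
C = 30 (C = 4 - 2*(-11 - 2) = 4 - 2*(-13) = 4 + 26 = 30)
-H(C) = -(-1)*30 = -1*(-30) = 30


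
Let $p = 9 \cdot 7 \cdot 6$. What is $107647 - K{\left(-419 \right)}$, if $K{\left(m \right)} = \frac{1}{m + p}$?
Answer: $\frac{4413528}{41} \approx 1.0765 \cdot 10^{5}$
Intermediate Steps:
$p = 378$ ($p = 63 \cdot 6 = 378$)
$K{\left(m \right)} = \frac{1}{378 + m}$ ($K{\left(m \right)} = \frac{1}{m + 378} = \frac{1}{378 + m}$)
$107647 - K{\left(-419 \right)} = 107647 - \frac{1}{378 - 419} = 107647 - \frac{1}{-41} = 107647 - - \frac{1}{41} = 107647 + \frac{1}{41} = \frac{4413528}{41}$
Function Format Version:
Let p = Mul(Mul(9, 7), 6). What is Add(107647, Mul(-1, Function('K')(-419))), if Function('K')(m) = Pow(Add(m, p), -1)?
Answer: Rational(4413528, 41) ≈ 1.0765e+5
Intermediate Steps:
p = 378 (p = Mul(63, 6) = 378)
Function('K')(m) = Pow(Add(378, m), -1) (Function('K')(m) = Pow(Add(m, 378), -1) = Pow(Add(378, m), -1))
Add(107647, Mul(-1, Function('K')(-419))) = Add(107647, Mul(-1, Pow(Add(378, -419), -1))) = Add(107647, Mul(-1, Pow(-41, -1))) = Add(107647, Mul(-1, Rational(-1, 41))) = Add(107647, Rational(1, 41)) = Rational(4413528, 41)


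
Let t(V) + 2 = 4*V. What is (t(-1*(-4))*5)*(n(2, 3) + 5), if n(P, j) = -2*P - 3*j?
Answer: -560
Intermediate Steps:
n(P, j) = -3*j - 2*P
t(V) = -2 + 4*V
(t(-1*(-4))*5)*(n(2, 3) + 5) = ((-2 + 4*(-1*(-4)))*5)*((-3*3 - 2*2) + 5) = ((-2 + 4*4)*5)*((-9 - 4) + 5) = ((-2 + 16)*5)*(-13 + 5) = (14*5)*(-8) = 70*(-8) = -560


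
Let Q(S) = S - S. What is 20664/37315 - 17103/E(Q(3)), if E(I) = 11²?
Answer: -635698101/4515115 ≈ -140.79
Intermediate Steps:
Q(S) = 0
E(I) = 121
20664/37315 - 17103/E(Q(3)) = 20664/37315 - 17103/121 = -635698101/4515115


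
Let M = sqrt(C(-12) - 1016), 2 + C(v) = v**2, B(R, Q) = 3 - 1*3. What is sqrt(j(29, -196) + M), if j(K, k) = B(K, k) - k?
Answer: sqrt(196 + I*sqrt(874)) ≈ 14.04 + 1.0529*I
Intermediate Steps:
B(R, Q) = 0 (B(R, Q) = 3 - 3 = 0)
j(K, k) = -k (j(K, k) = 0 - k = -k)
C(v) = -2 + v**2
M = I*sqrt(874) (M = sqrt((-2 + (-12)**2) - 1016) = sqrt((-2 + 144) - 1016) = sqrt(142 - 1016) = sqrt(-874) = I*sqrt(874) ≈ 29.563*I)
sqrt(j(29, -196) + M) = sqrt(-1*(-196) + I*sqrt(874)) = sqrt(196 + I*sqrt(874))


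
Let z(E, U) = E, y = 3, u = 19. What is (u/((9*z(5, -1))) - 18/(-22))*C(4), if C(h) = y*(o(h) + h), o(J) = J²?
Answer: 2456/33 ≈ 74.424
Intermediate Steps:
C(h) = 3*h + 3*h² (C(h) = 3*(h² + h) = 3*(h + h²) = 3*h + 3*h²)
(u/((9*z(5, -1))) - 18/(-22))*C(4) = (19/((9*5)) - 18/(-22))*(3*4*(1 + 4)) = (19/45 - 18*(-1/22))*(3*4*5) = (19*(1/45) + 9/11)*60 = (19/45 + 9/11)*60 = (614/495)*60 = 2456/33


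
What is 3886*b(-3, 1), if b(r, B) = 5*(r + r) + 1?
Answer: -112694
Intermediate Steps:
b(r, B) = 1 + 10*r (b(r, B) = 5*(2*r) + 1 = 10*r + 1 = 1 + 10*r)
3886*b(-3, 1) = 3886*(1 + 10*(-3)) = 3886*(1 - 30) = 3886*(-29) = -112694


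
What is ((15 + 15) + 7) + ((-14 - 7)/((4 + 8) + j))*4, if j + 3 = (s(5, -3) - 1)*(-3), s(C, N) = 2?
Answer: 23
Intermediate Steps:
j = -6 (j = -3 + (2 - 1)*(-3) = -3 + 1*(-3) = -3 - 3 = -6)
((15 + 15) + 7) + ((-14 - 7)/((4 + 8) + j))*4 = ((15 + 15) + 7) + ((-14 - 7)/((4 + 8) - 6))*4 = (30 + 7) - 21/(12 - 6)*4 = 37 - 21/6*4 = 37 - 21*1/6*4 = 37 - 7/2*4 = 37 - 14 = 23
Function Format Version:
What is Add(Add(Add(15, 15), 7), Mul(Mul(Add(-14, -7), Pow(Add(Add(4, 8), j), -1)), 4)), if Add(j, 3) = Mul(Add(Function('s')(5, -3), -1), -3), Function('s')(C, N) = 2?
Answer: 23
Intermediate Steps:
j = -6 (j = Add(-3, Mul(Add(2, -1), -3)) = Add(-3, Mul(1, -3)) = Add(-3, -3) = -6)
Add(Add(Add(15, 15), 7), Mul(Mul(Add(-14, -7), Pow(Add(Add(4, 8), j), -1)), 4)) = Add(Add(Add(15, 15), 7), Mul(Mul(Add(-14, -7), Pow(Add(Add(4, 8), -6), -1)), 4)) = Add(Add(30, 7), Mul(Mul(-21, Pow(Add(12, -6), -1)), 4)) = Add(37, Mul(Mul(-21, Pow(6, -1)), 4)) = Add(37, Mul(Mul(-21, Rational(1, 6)), 4)) = Add(37, Mul(Rational(-7, 2), 4)) = Add(37, -14) = 23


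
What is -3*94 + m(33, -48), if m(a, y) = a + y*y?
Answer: 2055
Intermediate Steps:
m(a, y) = a + y**2
-3*94 + m(33, -48) = -3*94 + (33 + (-48)**2) = -282 + (33 + 2304) = -282 + 2337 = 2055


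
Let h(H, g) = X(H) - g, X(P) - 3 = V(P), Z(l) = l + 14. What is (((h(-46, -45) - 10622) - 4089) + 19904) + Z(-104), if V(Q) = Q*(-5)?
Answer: 5381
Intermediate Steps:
Z(l) = 14 + l
V(Q) = -5*Q
X(P) = 3 - 5*P
h(H, g) = 3 - g - 5*H (h(H, g) = (3 - 5*H) - g = 3 - g - 5*H)
(((h(-46, -45) - 10622) - 4089) + 19904) + Z(-104) = ((((3 - 1*(-45) - 5*(-46)) - 10622) - 4089) + 19904) + (14 - 104) = ((((3 + 45 + 230) - 10622) - 4089) + 19904) - 90 = (((278 - 10622) - 4089) + 19904) - 90 = ((-10344 - 4089) + 19904) - 90 = (-14433 + 19904) - 90 = 5471 - 90 = 5381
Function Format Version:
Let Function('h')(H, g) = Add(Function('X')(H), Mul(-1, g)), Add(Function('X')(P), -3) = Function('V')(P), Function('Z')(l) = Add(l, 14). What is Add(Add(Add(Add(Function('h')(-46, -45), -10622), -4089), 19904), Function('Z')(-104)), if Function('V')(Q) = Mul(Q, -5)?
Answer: 5381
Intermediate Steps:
Function('Z')(l) = Add(14, l)
Function('V')(Q) = Mul(-5, Q)
Function('X')(P) = Add(3, Mul(-5, P))
Function('h')(H, g) = Add(3, Mul(-1, g), Mul(-5, H)) (Function('h')(H, g) = Add(Add(3, Mul(-5, H)), Mul(-1, g)) = Add(3, Mul(-1, g), Mul(-5, H)))
Add(Add(Add(Add(Function('h')(-46, -45), -10622), -4089), 19904), Function('Z')(-104)) = Add(Add(Add(Add(Add(3, Mul(-1, -45), Mul(-5, -46)), -10622), -4089), 19904), Add(14, -104)) = Add(Add(Add(Add(Add(3, 45, 230), -10622), -4089), 19904), -90) = Add(Add(Add(Add(278, -10622), -4089), 19904), -90) = Add(Add(Add(-10344, -4089), 19904), -90) = Add(Add(-14433, 19904), -90) = Add(5471, -90) = 5381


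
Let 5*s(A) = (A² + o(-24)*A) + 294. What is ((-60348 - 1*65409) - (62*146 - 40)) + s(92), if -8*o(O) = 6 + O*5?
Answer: -663776/5 ≈ -1.3276e+5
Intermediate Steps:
o(O) = -¾ - 5*O/8 (o(O) = -(6 + O*5)/8 = -(6 + 5*O)/8 = -¾ - 5*O/8)
s(A) = 294/5 + A²/5 + 57*A/20 (s(A) = ((A² + (-¾ - 5/8*(-24))*A) + 294)/5 = ((A² + (-¾ + 15)*A) + 294)/5 = ((A² + 57*A/4) + 294)/5 = (294 + A² + 57*A/4)/5 = 294/5 + A²/5 + 57*A/20)
((-60348 - 1*65409) - (62*146 - 40)) + s(92) = ((-60348 - 1*65409) - (62*146 - 40)) + (294/5 + (⅕)*92² + (57/20)*92) = ((-60348 - 65409) - (9052 - 40)) + (294/5 + (⅕)*8464 + 1311/5) = (-125757 - 1*9012) + (294/5 + 8464/5 + 1311/5) = (-125757 - 9012) + 10069/5 = -134769 + 10069/5 = -663776/5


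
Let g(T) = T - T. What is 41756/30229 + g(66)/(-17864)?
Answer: 41756/30229 ≈ 1.3813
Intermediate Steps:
g(T) = 0
41756/30229 + g(66)/(-17864) = 41756/30229 + 0/(-17864) = 41756*(1/30229) + 0*(-1/17864) = 41756/30229 + 0 = 41756/30229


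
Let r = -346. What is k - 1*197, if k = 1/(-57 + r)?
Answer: -79392/403 ≈ -197.00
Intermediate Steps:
k = -1/403 (k = 1/(-57 - 346) = 1/(-403) = -1/403 ≈ -0.0024814)
k - 1*197 = -1/403 - 1*197 = -1/403 - 197 = -79392/403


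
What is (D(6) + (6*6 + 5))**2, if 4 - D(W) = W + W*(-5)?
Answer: 4761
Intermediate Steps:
D(W) = 4 + 4*W (D(W) = 4 - (W + W*(-5)) = 4 - (W - 5*W) = 4 - (-4)*W = 4 + 4*W)
(D(6) + (6*6 + 5))**2 = ((4 + 4*6) + (6*6 + 5))**2 = ((4 + 24) + (36 + 5))**2 = (28 + 41)**2 = 69**2 = 4761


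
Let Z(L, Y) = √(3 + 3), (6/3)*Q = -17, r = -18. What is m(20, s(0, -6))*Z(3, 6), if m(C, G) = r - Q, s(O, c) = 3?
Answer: -19*√6/2 ≈ -23.270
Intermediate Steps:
Q = -17/2 (Q = (½)*(-17) = -17/2 ≈ -8.5000)
m(C, G) = -19/2 (m(C, G) = -18 - 1*(-17/2) = -18 + 17/2 = -19/2)
Z(L, Y) = √6
m(20, s(0, -6))*Z(3, 6) = -19*√6/2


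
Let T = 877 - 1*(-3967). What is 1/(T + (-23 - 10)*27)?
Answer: 1/3953 ≈ 0.00025297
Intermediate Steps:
T = 4844 (T = 877 + 3967 = 4844)
1/(T + (-23 - 10)*27) = 1/(4844 + (-23 - 10)*27) = 1/(4844 - 33*27) = 1/(4844 - 891) = 1/3953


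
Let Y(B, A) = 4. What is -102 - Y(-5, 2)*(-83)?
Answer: 230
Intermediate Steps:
-102 - Y(-5, 2)*(-83) = -102 - 4*(-83) = -102 - 1*(-332) = -102 + 332 = 230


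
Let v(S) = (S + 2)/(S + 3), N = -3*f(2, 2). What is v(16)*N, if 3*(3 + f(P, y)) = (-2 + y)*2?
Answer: 162/19 ≈ 8.5263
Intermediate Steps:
f(P, y) = -13/3 + 2*y/3 (f(P, y) = -3 + ((-2 + y)*2)/3 = -3 + (-4 + 2*y)/3 = -3 + (-4/3 + 2*y/3) = -13/3 + 2*y/3)
N = 9 (N = -3*(-13/3 + (2/3)*2) = -3*(-13/3 + 4/3) = -3*(-3) = 9)
v(S) = (2 + S)/(3 + S)
v(16)*N = ((2 + 16)/(3 + 16))*9 = (18/19)*9 = 162/19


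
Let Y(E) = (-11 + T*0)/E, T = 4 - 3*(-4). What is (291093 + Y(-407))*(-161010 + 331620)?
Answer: 1837545109620/37 ≈ 4.9663e+10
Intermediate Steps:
T = 16 (T = 4 + 12 = 16)
Y(E) = -11/E (Y(E) = (-11 + 16*0)/E = (-11 + 0)/E = -11/E)
(291093 + Y(-407))*(-161010 + 331620) = (291093 - 11/(-407))*(-161010 + 331620) = (291093 - 11*(-1/407))*170610 = (291093 + 1/37)*170610 = (10770442/37)*170610 = 1837545109620/37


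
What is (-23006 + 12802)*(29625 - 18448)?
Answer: -114050108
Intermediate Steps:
(-23006 + 12802)*(29625 - 18448) = -10204*11177 = -114050108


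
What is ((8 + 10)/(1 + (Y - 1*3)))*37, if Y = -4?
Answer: -111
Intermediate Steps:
((8 + 10)/(1 + (Y - 1*3)))*37 = ((8 + 10)/(1 + (-4 - 1*3)))*37 = (18/(1 + (-4 - 3)))*37 = (18/(1 - 7))*37 = (18/(-6))*37 = (18*(-⅙))*37 = -3*37 = -111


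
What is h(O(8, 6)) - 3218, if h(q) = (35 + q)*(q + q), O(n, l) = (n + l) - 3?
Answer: -2206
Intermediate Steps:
O(n, l) = -3 + l + n (O(n, l) = (l + n) - 3 = -3 + l + n)
h(q) = 2*q*(35 + q) (h(q) = (35 + q)*(2*q) = 2*q*(35 + q))
h(O(8, 6)) - 3218 = 2*(-3 + 6 + 8)*(35 + (-3 + 6 + 8)) - 3218 = 2*11*(35 + 11) - 3218 = 2*11*46 - 3218 = 1012 - 3218 = -2206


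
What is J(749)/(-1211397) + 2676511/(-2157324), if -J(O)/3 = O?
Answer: -1079156629613/871125273876 ≈ -1.2388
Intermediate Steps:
J(O) = -3*O
J(749)/(-1211397) + 2676511/(-2157324) = -3*749/(-1211397) + 2676511/(-2157324) = -2247*(-1/1211397) + 2676511*(-1/2157324) = 749/403799 - 2676511/2157324 = -1079156629613/871125273876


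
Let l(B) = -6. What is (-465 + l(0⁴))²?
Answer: 221841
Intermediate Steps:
(-465 + l(0⁴))² = (-465 - 6)² = (-471)² = 221841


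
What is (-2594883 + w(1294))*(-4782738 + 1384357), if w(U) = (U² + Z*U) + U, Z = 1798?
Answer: -4783081923879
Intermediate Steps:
w(U) = U² + 1799*U (w(U) = (U² + 1798*U) + U = U² + 1799*U)
(-2594883 + w(1294))*(-4782738 + 1384357) = (-2594883 + 1294*(1799 + 1294))*(-4782738 + 1384357) = (-2594883 + 1294*3093)*(-3398381) = (-2594883 + 4002342)*(-3398381) = 1407459*(-3398381) = -4783081923879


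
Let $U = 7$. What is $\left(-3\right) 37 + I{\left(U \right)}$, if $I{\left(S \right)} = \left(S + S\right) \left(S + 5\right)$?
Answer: $57$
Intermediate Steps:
$I{\left(S \right)} = 2 S \left(5 + S\right)$
$\left(-3\right) 37 + I{\left(U \right)} = \left(-3\right) 37 + 2 \cdot 7 \left(5 + 7\right) = -111 + 2 \cdot 7 \cdot 12 = -111 + 168 = 57$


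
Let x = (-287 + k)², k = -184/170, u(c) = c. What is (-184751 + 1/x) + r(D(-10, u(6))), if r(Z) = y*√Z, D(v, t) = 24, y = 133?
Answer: -110779132578694/599613169 + 266*√6 ≈ -1.8410e+5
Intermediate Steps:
k = -92/85 (k = -184*1/170 = -92/85 ≈ -1.0824)
r(Z) = 133*√Z
x = 599613169/7225 (x = (-287 - 92/85)² = (-24487/85)² = 599613169/7225 ≈ 82992.)
(-184751 + 1/x) + r(D(-10, u(6))) = (-184751 + 1/(599613169/7225)) + 133*√24 = (-184751 + 7225/599613169) + 133*(2*√6) = -110779132578694/599613169 + 266*√6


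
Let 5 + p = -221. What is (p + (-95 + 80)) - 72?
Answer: -313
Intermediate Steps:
p = -226 (p = -5 - 221 = -226)
(p + (-95 + 80)) - 72 = (-226 + (-95 + 80)) - 72 = (-226 - 15) - 72 = -241 - 72 = -313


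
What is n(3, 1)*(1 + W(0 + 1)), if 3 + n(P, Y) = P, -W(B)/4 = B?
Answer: 0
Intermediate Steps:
W(B) = -4*B
n(P, Y) = -3 + P
n(3, 1)*(1 + W(0 + 1)) = (-3 + 3)*(1 - 4*(0 + 1)) = 0*(1 - 4*1) = 0*(1 - 4) = 0*(-3) = 0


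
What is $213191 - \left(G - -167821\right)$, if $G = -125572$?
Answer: $170942$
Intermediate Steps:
$213191 - \left(G - -167821\right) = 213191 - \left(-125572 - -167821\right) = 213191 - \left(-125572 + 167821\right) = 213191 - 42249 = 170942$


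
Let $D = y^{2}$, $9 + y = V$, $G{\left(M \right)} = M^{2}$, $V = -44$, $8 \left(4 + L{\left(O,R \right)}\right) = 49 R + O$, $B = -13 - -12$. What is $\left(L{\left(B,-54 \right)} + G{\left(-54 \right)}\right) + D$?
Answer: $\frac{43121}{8} \approx 5390.1$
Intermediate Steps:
$B = -1$ ($B = -13 + 12 = -1$)
$L{\left(O,R \right)} = -4 + \frac{O}{8} + \frac{49 R}{8}$ ($L{\left(O,R \right)} = -4 + \frac{49 R + O}{8} = -4 + \frac{O + 49 R}{8} = -4 + \left(\frac{O}{8} + \frac{49 R}{8}\right) = -4 + \frac{O}{8} + \frac{49 R}{8}$)
$y = -53$ ($y = -9 - 44 = -53$)
$D = 2809$ ($D = \left(-53\right)^{2} = 2809$)
$\left(L{\left(B,-54 \right)} + G{\left(-54 \right)}\right) + D = \left(\left(-4 + \frac{1}{8} \left(-1\right) + \frac{49}{8} \left(-54\right)\right) + \left(-54\right)^{2}\right) + 2809 = \left(\left(-4 - \frac{1}{8} - \frac{1323}{4}\right) + 2916\right) + 2809 = \left(- \frac{2679}{8} + 2916\right) + 2809 = \frac{20649}{8} + 2809 = \frac{43121}{8}$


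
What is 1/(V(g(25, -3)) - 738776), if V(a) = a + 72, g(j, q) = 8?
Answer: -1/738696 ≈ -1.3537e-6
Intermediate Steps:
V(a) = 72 + a
1/(V(g(25, -3)) - 738776) = 1/((72 + 8) - 738776) = 1/(80 - 738776) = 1/(-738696) = -1/738696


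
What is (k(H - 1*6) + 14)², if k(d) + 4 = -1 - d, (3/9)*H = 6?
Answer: 9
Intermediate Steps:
H = 18 (H = 3*6 = 18)
k(d) = -5 - d (k(d) = -4 + (-1 - d) = -5 - d)
(k(H - 1*6) + 14)² = ((-5 - (18 - 1*6)) + 14)² = ((-5 - (18 - 6)) + 14)² = ((-5 - 1*12) + 14)² = ((-5 - 12) + 14)² = (-17 + 14)² = (-3)² = 9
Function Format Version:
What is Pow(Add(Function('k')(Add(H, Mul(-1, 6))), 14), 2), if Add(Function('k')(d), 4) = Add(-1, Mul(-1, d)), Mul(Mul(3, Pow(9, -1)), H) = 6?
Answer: 9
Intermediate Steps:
H = 18 (H = Mul(3, 6) = 18)
Function('k')(d) = Add(-5, Mul(-1, d)) (Function('k')(d) = Add(-4, Add(-1, Mul(-1, d))) = Add(-5, Mul(-1, d)))
Pow(Add(Function('k')(Add(H, Mul(-1, 6))), 14), 2) = Pow(Add(Add(-5, Mul(-1, Add(18, Mul(-1, 6)))), 14), 2) = Pow(Add(Add(-5, Mul(-1, Add(18, -6))), 14), 2) = Pow(Add(Add(-5, Mul(-1, 12)), 14), 2) = Pow(Add(Add(-5, -12), 14), 2) = Pow(Add(-17, 14), 2) = Pow(-3, 2) = 9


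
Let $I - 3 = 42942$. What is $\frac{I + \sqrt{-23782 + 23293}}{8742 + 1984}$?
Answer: $\frac{42945}{10726} + \frac{i \sqrt{489}}{10726} \approx 4.0038 + 0.0020617 i$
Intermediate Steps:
$I = 42945$ ($I = 3 + 42942 = 42945$)
$\frac{I + \sqrt{-23782 + 23293}}{8742 + 1984} = \frac{42945 + \sqrt{-23782 + 23293}}{8742 + 1984} = \frac{42945 + \sqrt{-489}}{10726} = \left(42945 + i \sqrt{489}\right) \frac{1}{10726} = \frac{42945}{10726} + \frac{i \sqrt{489}}{10726}$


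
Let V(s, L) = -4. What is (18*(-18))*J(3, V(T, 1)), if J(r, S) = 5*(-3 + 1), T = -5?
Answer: 3240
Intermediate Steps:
J(r, S) = -10 (J(r, S) = 5*(-2) = -10)
(18*(-18))*J(3, V(T, 1)) = (18*(-18))*(-10) = -324*(-10) = 3240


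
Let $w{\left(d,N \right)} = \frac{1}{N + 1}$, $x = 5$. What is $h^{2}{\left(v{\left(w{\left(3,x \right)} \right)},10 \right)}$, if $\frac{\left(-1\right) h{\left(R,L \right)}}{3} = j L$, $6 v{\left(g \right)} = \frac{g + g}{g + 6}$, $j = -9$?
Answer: $72900$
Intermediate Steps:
$w{\left(d,N \right)} = \frac{1}{1 + N}$
$v{\left(g \right)} = \frac{g}{3 \left(6 + g\right)}$ ($v{\left(g \right)} = \frac{\left(g + g\right) \frac{1}{g + 6}}{6} = \frac{2 g \frac{1}{6 + g}}{6} = \frac{g}{3 \left(6 + g\right)}$)
$h{\left(R,L \right)} = 27 L$ ($h{\left(R,L \right)} = - 3 \left(- 9 L\right) = 27 L$)
$h^{2}{\left(v{\left(w{\left(3,x \right)} \right)},10 \right)} = \left(27 \cdot 10\right)^{2} = 270^{2} = 72900$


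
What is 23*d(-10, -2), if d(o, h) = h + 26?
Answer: 552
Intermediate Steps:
d(o, h) = 26 + h
23*d(-10, -2) = 23*(26 - 2) = 23*24 = 552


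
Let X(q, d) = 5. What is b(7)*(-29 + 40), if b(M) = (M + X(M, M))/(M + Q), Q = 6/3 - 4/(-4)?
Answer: 66/5 ≈ 13.200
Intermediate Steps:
Q = 3 (Q = 6*(1/3) - 4*(-1/4) = 2 + 1 = 3)
b(M) = (5 + M)/(3 + M) (b(M) = (M + 5)/(M + 3) = (5 + M)/(3 + M))
b(7)*(-29 + 40) = ((5 + 7)/(3 + 7))*(-29 + 40) = (12/10)*11 = ((1/10)*12)*11 = (6/5)*11 = 66/5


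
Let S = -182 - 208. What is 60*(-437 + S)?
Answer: -49620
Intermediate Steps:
S = -390
60*(-437 + S) = 60*(-437 - 390) = 60*(-827) = -49620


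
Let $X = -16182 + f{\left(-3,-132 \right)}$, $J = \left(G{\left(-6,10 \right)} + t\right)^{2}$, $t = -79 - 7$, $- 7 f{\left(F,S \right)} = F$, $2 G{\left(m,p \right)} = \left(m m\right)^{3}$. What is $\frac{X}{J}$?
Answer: $- \frac{113271}{3781333948} \approx -2.9955 \cdot 10^{-5}$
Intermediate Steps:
$G{\left(m,p \right)} = \frac{m^{6}}{2}$ ($G{\left(m,p \right)} = \frac{\left(m m\right)^{3}}{2} = \frac{\left(m^{2}\right)^{3}}{2} = \frac{m^{6}}{2}$)
$f{\left(F,S \right)} = - \frac{F}{7}$
$t = -86$ ($t = -79 - 7 = -86$)
$J = 540190564$ ($J = \left(\frac{\left(-6\right)^{6}}{2} - 86\right)^{2} = \left(\frac{1}{2} \cdot 46656 - 86\right)^{2} = \left(23328 - 86\right)^{2} = 23242^{2} = 540190564$)
$X = - \frac{113271}{7}$ ($X = -16182 - - \frac{3}{7} = -16182 + \frac{3}{7} = - \frac{113271}{7} \approx -16182.0$)
$\frac{X}{J} = - \frac{113271}{7 \cdot 540190564} = \left(- \frac{113271}{7}\right) \frac{1}{540190564} = - \frac{113271}{3781333948}$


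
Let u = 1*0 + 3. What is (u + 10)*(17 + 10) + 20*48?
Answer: 1311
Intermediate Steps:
u = 3 (u = 0 + 3 = 3)
(u + 10)*(17 + 10) + 20*48 = (3 + 10)*(17 + 10) + 20*48 = 13*27 + 960 = 351 + 960 = 1311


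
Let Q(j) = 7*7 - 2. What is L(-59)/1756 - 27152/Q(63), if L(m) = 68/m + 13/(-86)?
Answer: -241923110393/418767368 ≈ -577.70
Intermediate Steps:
L(m) = -13/86 + 68/m (L(m) = 68/m + 13*(-1/86) = 68/m - 13/86 = -13/86 + 68/m)
Q(j) = 47 (Q(j) = 49 - 2 = 47)
L(-59)/1756 - 27152/Q(63) = (-13/86 + 68/(-59))/1756 - 27152/47 = (-13/86 + 68*(-1/59))*(1/1756) - 27152*1/47 = (-13/86 - 68/59)*(1/1756) - 27152/47 = -6615/5074*1/1756 - 27152/47 = -6615/8909944 - 27152/47 = -241923110393/418767368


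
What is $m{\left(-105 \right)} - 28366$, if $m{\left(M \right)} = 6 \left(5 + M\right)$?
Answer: $-28966$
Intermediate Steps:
$m{\left(M \right)} = 30 + 6 M$
$m{\left(-105 \right)} - 28366 = \left(30 + 6 \left(-105\right)\right) - 28366 = \left(30 - 630\right) - 28366 = -600 - 28366 = -28966$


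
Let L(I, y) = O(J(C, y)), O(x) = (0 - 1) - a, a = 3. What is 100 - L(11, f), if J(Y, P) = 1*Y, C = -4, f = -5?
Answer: 104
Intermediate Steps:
J(Y, P) = Y
O(x) = -4 (O(x) = (0 - 1) - 1*3 = -1 - 3 = -4)
L(I, y) = -4
100 - L(11, f) = 100 - 1*(-4) = 100 + 4 = 104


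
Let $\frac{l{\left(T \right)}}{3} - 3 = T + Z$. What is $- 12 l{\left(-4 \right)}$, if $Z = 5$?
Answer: $-144$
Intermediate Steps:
$l{\left(T \right)} = 24 + 3 T$ ($l{\left(T \right)} = 9 + 3 \left(T + 5\right) = 9 + 3 \left(5 + T\right) = 9 + \left(15 + 3 T\right) = 24 + 3 T$)
$- 12 l{\left(-4 \right)} = - 12 \left(24 + 3 \left(-4\right)\right) = - 12 \left(24 - 12\right) = \left(-12\right) 12 = -144$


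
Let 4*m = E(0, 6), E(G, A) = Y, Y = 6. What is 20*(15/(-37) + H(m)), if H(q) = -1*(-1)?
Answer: 440/37 ≈ 11.892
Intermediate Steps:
E(G, A) = 6
m = 3/2 (m = (¼)*6 = 3/2 ≈ 1.5000)
H(q) = 1
20*(15/(-37) + H(m)) = 20*(15/(-37) + 1) = 20*(15*(-1/37) + 1) = 20*(-15/37 + 1) = 20*(22/37) = 440/37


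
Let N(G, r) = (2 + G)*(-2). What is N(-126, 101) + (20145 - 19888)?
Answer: 505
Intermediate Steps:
N(G, r) = -4 - 2*G
N(-126, 101) + (20145 - 19888) = (-4 - 2*(-126)) + (20145 - 19888) = (-4 + 252) + 257 = 248 + 257 = 505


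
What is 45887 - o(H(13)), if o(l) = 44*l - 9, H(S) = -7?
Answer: 46204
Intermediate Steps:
o(l) = -9 + 44*l
45887 - o(H(13)) = 45887 - (-9 + 44*(-7)) = 45887 - (-9 - 308) = 45887 - 1*(-317) = 45887 + 317 = 46204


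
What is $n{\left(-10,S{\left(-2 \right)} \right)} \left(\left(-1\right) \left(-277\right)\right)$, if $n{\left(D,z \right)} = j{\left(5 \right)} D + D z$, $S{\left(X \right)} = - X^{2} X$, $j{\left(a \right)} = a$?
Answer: $-36010$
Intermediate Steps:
$S{\left(X \right)} = - X^{3}$
$n{\left(D,z \right)} = 5 D + D z$
$n{\left(-10,S{\left(-2 \right)} \right)} \left(\left(-1\right) \left(-277\right)\right) = - 10 \left(5 - \left(-2\right)^{3}\right) \left(\left(-1\right) \left(-277\right)\right) = - 10 \left(5 - -8\right) 277 = - 10 \left(5 + 8\right) 277 = \left(-10\right) 13 \cdot 277 = \left(-130\right) 277 = -36010$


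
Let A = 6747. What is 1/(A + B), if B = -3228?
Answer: 1/3519 ≈ 0.00028417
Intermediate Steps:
1/(A + B) = 1/(6747 - 3228) = 1/3519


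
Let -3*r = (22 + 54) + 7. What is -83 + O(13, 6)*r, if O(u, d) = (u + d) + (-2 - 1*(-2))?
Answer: -1826/3 ≈ -608.67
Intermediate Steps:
O(u, d) = d + u (O(u, d) = (d + u) + (-2 + 2) = (d + u) + 0 = d + u)
r = -83/3 (r = -((22 + 54) + 7)/3 = -(76 + 7)/3 = -⅓*83 = -83/3 ≈ -27.667)
-83 + O(13, 6)*r = -83 + (6 + 13)*(-83/3) = -83 + 19*(-83/3) = -83 - 1577/3 = -1826/3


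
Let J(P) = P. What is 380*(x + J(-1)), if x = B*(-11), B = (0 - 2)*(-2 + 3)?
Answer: 7980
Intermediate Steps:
B = -2 (B = -2*1 = -2)
x = 22 (x = -2*(-11) = 22)
380*(x + J(-1)) = 380*(22 - 1) = 380*21 = 7980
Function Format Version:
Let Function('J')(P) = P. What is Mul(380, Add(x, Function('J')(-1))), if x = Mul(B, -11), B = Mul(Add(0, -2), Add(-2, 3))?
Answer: 7980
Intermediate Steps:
B = -2 (B = Mul(-2, 1) = -2)
x = 22 (x = Mul(-2, -11) = 22)
Mul(380, Add(x, Function('J')(-1))) = Mul(380, Add(22, -1)) = Mul(380, 21) = 7980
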